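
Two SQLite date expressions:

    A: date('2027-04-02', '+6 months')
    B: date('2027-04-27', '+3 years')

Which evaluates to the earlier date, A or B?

A

A = 2027-10-02.
B = 2030-04-27.
A is earlier.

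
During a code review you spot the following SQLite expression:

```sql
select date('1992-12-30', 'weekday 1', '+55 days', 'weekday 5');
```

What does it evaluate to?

1993-03-05

`weekday 1` advances to the next Monday; 1992-12-30 is a Wednesday, so it moves forward to 1993-01-04.
Applying '+55 days' to 1993-01-04: counting 55 days forward gives 1993-02-28.
`weekday 5` advances to the next Friday; 1993-02-28 is a Sunday, so it moves forward to 1993-03-05.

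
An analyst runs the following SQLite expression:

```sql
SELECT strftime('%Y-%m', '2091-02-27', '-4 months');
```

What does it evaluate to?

2090-10

First apply '-4 months': 2091-02-27 → 2090-10-27.
`%Y-%m` extracts the year-month: 2090-10.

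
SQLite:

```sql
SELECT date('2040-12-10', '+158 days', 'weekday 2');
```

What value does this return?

2041-05-21

Applying '+158 days' to 2040-12-10: counting 158 days forward gives 2041-05-17.
`weekday 2` advances to the next Tuesday; 2041-05-17 is a Friday, so it moves forward to 2041-05-21.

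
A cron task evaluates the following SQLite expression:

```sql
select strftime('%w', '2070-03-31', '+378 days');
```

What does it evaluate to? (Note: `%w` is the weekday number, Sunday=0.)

1

First apply '+378 days': 2070-03-31 → 2071-04-13.
2071-04-13 is a Monday; with Sunday=0 that is 1.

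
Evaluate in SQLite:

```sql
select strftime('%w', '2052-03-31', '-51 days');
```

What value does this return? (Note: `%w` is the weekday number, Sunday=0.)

First apply '-51 days': 2052-03-31 → 2052-02-09.
2052-02-09 is a Friday; with Sunday=0 that is 5.

5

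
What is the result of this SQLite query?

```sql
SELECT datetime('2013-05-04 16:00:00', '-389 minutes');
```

389 minutes = 6h 29m; -389 minutes from 2013-05-04 16:00:00 is 2013-05-04 09:31:00.

2013-05-04 09:31:00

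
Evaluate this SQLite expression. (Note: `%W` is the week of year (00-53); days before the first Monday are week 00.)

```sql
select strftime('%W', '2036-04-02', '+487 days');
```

First apply '+487 days': 2036-04-02 → 2037-08-02.
2037-08-02 is a Sunday. SQLite's %W counts Mondays since the year started; the result is 30.

30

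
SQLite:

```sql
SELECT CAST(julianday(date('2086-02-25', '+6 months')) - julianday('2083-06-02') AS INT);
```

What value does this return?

1180

Adding +6 months to 2086-02-25 gives 2086-08-25.
28 days remain in June 2083 after the 2nd (30 − 2).
Full months from July 2083 through July 2086 contribute their day counts.
Then 25 days into August 2086.
Total: 28 + 31 + 31 + 30 + 31 + 30 + 31 + 31 + 29 + 31 + 30 + 31 + 30 + 31 + 31 + 30 + 31 + 30 + 31 + 31 + 28 + 31 + 30 + 31 + 30 + 31 + 31 + 30 + 31 + 30 + 31 + 31 + 28 + 31 + 30 + 31 + 30 + 31 + 25 = 1180.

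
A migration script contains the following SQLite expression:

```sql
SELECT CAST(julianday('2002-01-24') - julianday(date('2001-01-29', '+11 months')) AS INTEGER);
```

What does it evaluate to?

26

Adding +11 months to 2001-01-29 gives 2001-12-29.
2 days remain in December 2001 after the 29th (31 − 29).
Then 24 days into January 2002.
Total: 2 + 24 = 26.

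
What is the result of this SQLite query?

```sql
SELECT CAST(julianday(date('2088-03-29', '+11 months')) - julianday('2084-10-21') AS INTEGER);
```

Adding +11 months to 2088-03-29 targets 2089-02-29. February 2089 has only 28 days, so SQLite normalizes the 1-day overflow forward to 2089-03-01.
10 days remain in October 2084 after the 21st (31 − 21).
Full months from November 2084 through February 2089 contribute their day counts.
Then 1 day into March 2089.
Total: 10 + 30 + 31 + 31 + 28 + 31 + 30 + 31 + 30 + 31 + 31 + 30 + 31 + 30 + 31 + 31 + 28 + 31 + 30 + 31 + 30 + 31 + 31 + 30 + 31 + 30 + 31 + 31 + 28 + 31 + 30 + 31 + 30 + 31 + 31 + 30 + 31 + 30 + 31 + 31 + 29 + 31 + 30 + 31 + 30 + 31 + 31 + 30 + 31 + 30 + 31 + 31 + 28 + 1 = 1592.

1592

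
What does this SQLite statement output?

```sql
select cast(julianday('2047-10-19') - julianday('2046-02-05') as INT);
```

621

23 days remain in February 2046 after the 5th (28 − 5).
Full months from March 2046 through September 2047 contribute their day counts.
Then 19 days into October 2047.
Total: 23 + 31 + 30 + 31 + 30 + 31 + 31 + 30 + 31 + 30 + 31 + 31 + 28 + 31 + 30 + 31 + 30 + 31 + 31 + 30 + 19 = 621.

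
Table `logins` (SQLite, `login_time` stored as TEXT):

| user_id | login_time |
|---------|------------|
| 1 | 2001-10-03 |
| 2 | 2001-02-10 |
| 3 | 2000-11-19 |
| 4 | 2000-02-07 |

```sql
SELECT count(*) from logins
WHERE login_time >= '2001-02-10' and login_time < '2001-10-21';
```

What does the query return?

2

Rows in [2001-02-10, 2001-10-21): 2001-10-03, 2001-02-10 → 2 rows.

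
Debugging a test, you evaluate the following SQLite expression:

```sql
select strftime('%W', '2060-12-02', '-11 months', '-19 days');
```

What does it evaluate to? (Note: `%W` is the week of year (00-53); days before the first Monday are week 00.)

First apply '-11 months', '-19 days': 2060-12-02 → 2059-12-14.
2059-12-14 is a Sunday. SQLite's %W counts Mondays since the year started; the result is 49.

49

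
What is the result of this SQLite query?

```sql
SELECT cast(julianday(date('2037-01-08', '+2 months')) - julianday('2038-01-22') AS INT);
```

-320

Adding +2 months to 2037-01-08 gives 2037-03-08.
23 days remain in March 2037 after the 8th (31 − 8).
Full months from April 2037 through December 2037 contribute their day counts.
Then 22 days into January 2038.
Total: 23 + 30 + 31 + 30 + 31 + 31 + 30 + 31 + 30 + 31 + 22 = 320.
The subtraction is earlier − later, so the result is −320 → -320.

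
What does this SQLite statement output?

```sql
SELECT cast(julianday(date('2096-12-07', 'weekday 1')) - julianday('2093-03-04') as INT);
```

`weekday 1` advances to the next Monday; 2096-12-07 is a Friday, so it moves forward to 2096-12-10.
27 days remain in March 2093 after the 4th (31 − 4).
Full months from April 2093 through November 2096 contribute their day counts.
Then 10 days into December 2096.
Total: 27 + 30 + 31 + 30 + 31 + 31 + 30 + 31 + 30 + 31 + 31 + 28 + 31 + 30 + 31 + 30 + 31 + 31 + 30 + 31 + 30 + 31 + 31 + 28 + 31 + 30 + 31 + 30 + 31 + 31 + 30 + 31 + 30 + 31 + 31 + 29 + 31 + 30 + 31 + 30 + 31 + 31 + 30 + 31 + 30 + 10 = 1377.

1377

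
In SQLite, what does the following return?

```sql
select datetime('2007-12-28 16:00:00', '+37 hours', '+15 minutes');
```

+37 hours from 2007-12-28 16:00:00 is 2007-12-30 05:00:00 (crosses midnight).
+15 minutes from 2007-12-30 05:00:00 is 2007-12-30 05:15:00.

2007-12-30 05:15:00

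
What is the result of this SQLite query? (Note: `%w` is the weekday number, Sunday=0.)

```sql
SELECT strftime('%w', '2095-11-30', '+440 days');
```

First apply '+440 days': 2095-11-30 → 2097-02-12.
2097-02-12 is a Tuesday; with Sunday=0 that is 2.

2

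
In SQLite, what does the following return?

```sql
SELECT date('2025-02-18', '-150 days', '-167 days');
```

Applying '-150 days' to 2025-02-18: counting 150 days back gives 2024-09-21.
Applying '-167 days' to 2024-09-21: counting 167 days back gives 2024-04-07.

2024-04-07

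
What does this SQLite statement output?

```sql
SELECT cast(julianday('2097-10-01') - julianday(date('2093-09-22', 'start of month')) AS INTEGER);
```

`start of month` rewinds 2093-09-22 to 2093-09-01.
29 days remain in September 2093 after the 1st (30 − 1).
Full months from October 2093 through September 2097 contribute their day counts.
Then 1 day into October 2097.
Total: 29 + 31 + 30 + 31 + 31 + 28 + 31 + 30 + 31 + 30 + 31 + 31 + 30 + 31 + 30 + 31 + 31 + 28 + 31 + 30 + 31 + 30 + 31 + 31 + 30 + 31 + 30 + 31 + 31 + 29 + 31 + 30 + 31 + 30 + 31 + 31 + 30 + 31 + 30 + 31 + 31 + 28 + 31 + 30 + 31 + 30 + 31 + 31 + 30 + 1 = 1491.

1491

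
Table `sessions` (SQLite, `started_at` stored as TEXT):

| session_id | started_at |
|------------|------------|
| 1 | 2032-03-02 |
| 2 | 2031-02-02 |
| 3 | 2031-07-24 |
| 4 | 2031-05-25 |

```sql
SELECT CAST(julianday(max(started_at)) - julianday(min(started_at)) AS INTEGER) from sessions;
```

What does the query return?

MIN = 2031-02-02, MAX = 2032-03-02.
26 days remain in February 2031 after the 2nd (28 − 2).
Full months from March 2031 through February 2032 contribute their day counts.
Then 2 days into March 2032.
Total: 26 + 31 + 30 + 31 + 30 + 31 + 31 + 30 + 31 + 30 + 31 + 31 + 29 + 2 = 394.

394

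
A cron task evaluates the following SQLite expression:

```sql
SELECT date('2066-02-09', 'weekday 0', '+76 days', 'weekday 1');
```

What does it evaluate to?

2066-05-03

`weekday 0` advances to the next Sunday; 2066-02-09 is a Tuesday, so it moves forward to 2066-02-14.
Applying '+76 days' to 2066-02-14: counting 76 days forward gives 2066-05-01.
`weekday 1` advances to the next Monday; 2066-05-01 is a Saturday, so it moves forward to 2066-05-03.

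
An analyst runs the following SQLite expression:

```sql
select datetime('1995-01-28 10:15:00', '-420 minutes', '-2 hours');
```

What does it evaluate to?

1995-01-28 01:15:00

420 minutes = 7h 0m; -420 minutes from 1995-01-28 10:15:00 is 1995-01-28 03:15:00.
-2 hours from 1995-01-28 03:15:00 is 1995-01-28 01:15:00.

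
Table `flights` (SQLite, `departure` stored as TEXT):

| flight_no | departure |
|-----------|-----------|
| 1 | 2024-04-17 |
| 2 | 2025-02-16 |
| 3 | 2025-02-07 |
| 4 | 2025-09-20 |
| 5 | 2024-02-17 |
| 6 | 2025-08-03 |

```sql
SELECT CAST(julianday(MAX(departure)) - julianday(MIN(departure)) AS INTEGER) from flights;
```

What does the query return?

MIN = 2024-02-17, MAX = 2025-09-20.
12 days remain in February 2024 after the 17th (29 − 17).
Full months from March 2024 through August 2025 contribute their day counts.
Then 20 days into September 2025.
Total: 12 + 31 + 30 + 31 + 30 + 31 + 31 + 30 + 31 + 30 + 31 + 31 + 28 + 31 + 30 + 31 + 30 + 31 + 31 + 20 = 581.

581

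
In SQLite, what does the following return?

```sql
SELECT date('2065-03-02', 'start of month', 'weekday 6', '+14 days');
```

`start of month` rewinds 2065-03-02 to 2065-03-01.
`weekday 6` advances to the next Saturday; 2065-03-01 is a Sunday, so it moves forward to 2065-03-07.
Advancing 14 more days within March lands on 2065-03-21.

2065-03-21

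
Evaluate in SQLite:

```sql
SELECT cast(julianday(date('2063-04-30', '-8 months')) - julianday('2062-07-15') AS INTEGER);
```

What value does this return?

Adding -8 months to 2063-04-30 gives 2062-08-30.
16 days remain in July 2062 after the 15th (31 − 15).
Then 30 days into August 2062.
Total: 16 + 30 = 46.

46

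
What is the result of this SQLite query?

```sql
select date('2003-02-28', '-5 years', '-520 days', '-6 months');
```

1996-03-26

Adding -5 years to 2003-02-28 gives 1998-02-28.
Applying '-520 days' to 1998-02-28: counting 520 days back gives 1996-09-26.
Adding -6 months to 1996-09-26 gives 1996-03-26.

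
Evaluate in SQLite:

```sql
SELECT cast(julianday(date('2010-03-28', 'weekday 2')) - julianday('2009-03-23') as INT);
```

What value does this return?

`weekday 2` advances to the next Tuesday; 2010-03-28 is a Sunday, so it moves forward to 2010-03-30.
8 days remain in March 2009 after the 23rd (31 − 23).
Full months from April 2009 through February 2010 contribute their day counts.
Then 30 days into March 2010.
Total: 8 + 30 + 31 + 30 + 31 + 31 + 30 + 31 + 30 + 31 + 31 + 28 + 30 = 372.

372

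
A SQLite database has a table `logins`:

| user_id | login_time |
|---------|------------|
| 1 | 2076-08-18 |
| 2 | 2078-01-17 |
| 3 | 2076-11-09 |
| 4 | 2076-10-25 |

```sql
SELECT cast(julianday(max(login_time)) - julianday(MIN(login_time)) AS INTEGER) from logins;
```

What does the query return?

MIN = 2076-08-18, MAX = 2078-01-17.
13 days remain in August 2076 after the 18th (31 − 18).
Full months from September 2076 through December 2077 contribute their day counts.
Then 17 days into January 2078.
Total: 13 + 30 + 31 + 30 + 31 + 31 + 28 + 31 + 30 + 31 + 30 + 31 + 31 + 30 + 31 + 30 + 31 + 17 = 517.

517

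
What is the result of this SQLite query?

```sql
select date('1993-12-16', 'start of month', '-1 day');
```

1993-11-30

`start of month` rewinds 1993-12-16 to 1993-12-01.
Going back 1 day from 1993-12-01 reaches 1993-11-30 (last day of November, 30 days).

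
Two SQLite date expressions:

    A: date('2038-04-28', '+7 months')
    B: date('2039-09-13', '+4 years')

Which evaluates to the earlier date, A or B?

A

A = 2038-11-28.
B = 2043-09-13.
A is earlier.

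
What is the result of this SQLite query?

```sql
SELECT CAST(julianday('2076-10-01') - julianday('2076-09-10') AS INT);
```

21

20 days remain in September 2076 after the 10th (30 − 10).
Then 1 day into October 2076.
Total: 20 + 1 = 21.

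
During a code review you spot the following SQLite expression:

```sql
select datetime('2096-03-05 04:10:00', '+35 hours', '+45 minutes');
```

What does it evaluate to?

+35 hours from 2096-03-05 04:10:00 is 2096-03-06 15:10:00 (crosses midnight).
+45 minutes from 2096-03-06 15:10:00 is 2096-03-06 15:55:00.

2096-03-06 15:55:00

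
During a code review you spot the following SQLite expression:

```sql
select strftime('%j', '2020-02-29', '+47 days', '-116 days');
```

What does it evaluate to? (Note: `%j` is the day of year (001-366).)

First apply '+47 days', '-116 days': 2020-02-29 → 2019-12-22.
Day-of-year for 2019-12-22: days since 2019-01-01 inclusive = 356, zero-padded to 356.

356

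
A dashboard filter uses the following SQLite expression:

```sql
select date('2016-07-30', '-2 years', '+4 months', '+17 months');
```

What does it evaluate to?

2016-04-30

Adding -2 years to 2016-07-30 gives 2014-07-30.
Adding +4 months to 2014-07-30 gives 2014-11-30.
Adding +17 months to 2014-11-30 gives 2016-04-30.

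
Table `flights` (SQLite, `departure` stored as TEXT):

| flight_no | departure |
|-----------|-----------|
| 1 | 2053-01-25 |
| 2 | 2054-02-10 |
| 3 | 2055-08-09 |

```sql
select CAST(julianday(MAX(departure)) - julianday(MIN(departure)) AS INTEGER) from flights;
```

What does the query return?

926

MIN = 2053-01-25, MAX = 2055-08-09.
6 days remain in January 2053 after the 25th (31 − 25).
Full months from February 2053 through July 2055 contribute their day counts.
Then 9 days into August 2055.
Total: 6 + 28 + 31 + 30 + 31 + 30 + 31 + 31 + 30 + 31 + 30 + 31 + 31 + 28 + 31 + 30 + 31 + 30 + 31 + 31 + 30 + 31 + 30 + 31 + 31 + 28 + 31 + 30 + 31 + 30 + 31 + 9 = 926.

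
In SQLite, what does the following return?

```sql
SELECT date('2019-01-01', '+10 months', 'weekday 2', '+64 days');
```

Adding +10 months to 2019-01-01 gives 2019-11-01.
`weekday 2` advances to the next Tuesday; 2019-11-01 is a Friday, so it moves forward to 2019-11-05.
Applying '+64 days' to 2019-11-05: counting 64 days forward gives 2020-01-08.

2020-01-08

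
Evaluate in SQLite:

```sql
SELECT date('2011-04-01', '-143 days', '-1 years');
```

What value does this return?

Applying '-143 days' to 2011-04-01: counting 143 days back gives 2010-11-09.
Adding -1 year to 2010-11-09 gives 2009-11-09.

2009-11-09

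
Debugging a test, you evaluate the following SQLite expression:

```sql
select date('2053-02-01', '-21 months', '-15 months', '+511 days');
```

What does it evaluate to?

Adding -21 months to 2053-02-01 gives 2051-05-01.
Adding -15 months to 2051-05-01 gives 2050-02-01.
Applying '+511 days' to 2050-02-01: counting 511 days forward gives 2051-06-27.

2051-06-27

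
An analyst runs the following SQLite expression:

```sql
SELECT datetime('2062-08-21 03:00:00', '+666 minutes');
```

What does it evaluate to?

666 minutes = 11h 6m; +666 minutes from 2062-08-21 03:00:00 is 2062-08-21 14:06:00.

2062-08-21 14:06:00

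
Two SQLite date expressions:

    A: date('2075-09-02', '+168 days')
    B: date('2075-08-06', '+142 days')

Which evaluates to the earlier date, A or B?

B

A = 2076-02-17.
B = 2075-12-26.
B is earlier.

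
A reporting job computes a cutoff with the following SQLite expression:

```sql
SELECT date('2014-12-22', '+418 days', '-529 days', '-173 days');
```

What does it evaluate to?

2014-03-13

Applying '+418 days' to 2014-12-22: counting 418 days forward gives 2016-02-13.
Applying '-529 days' to 2016-02-13: counting 529 days back gives 2014-09-02.
Applying '-173 days' to 2014-09-02: counting 173 days back gives 2014-03-13.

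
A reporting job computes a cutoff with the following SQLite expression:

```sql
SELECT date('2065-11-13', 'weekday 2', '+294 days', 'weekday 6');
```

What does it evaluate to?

2066-09-11

`weekday 2` advances to the next Tuesday; 2065-11-13 is a Friday, so it moves forward to 2065-11-17.
Applying '+294 days' to 2065-11-17: counting 294 days forward gives 2066-09-07.
`weekday 6` advances to the next Saturday; 2066-09-07 is a Tuesday, so it moves forward to 2066-09-11.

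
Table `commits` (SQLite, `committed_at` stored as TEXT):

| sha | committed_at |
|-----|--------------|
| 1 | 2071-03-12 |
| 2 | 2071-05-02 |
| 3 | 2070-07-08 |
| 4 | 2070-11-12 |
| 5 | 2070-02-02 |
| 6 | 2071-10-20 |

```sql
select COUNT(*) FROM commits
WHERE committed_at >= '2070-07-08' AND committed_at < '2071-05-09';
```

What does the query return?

Rows in [2070-07-08, 2071-05-09): 2071-03-12, 2071-05-02, 2070-07-08, 2070-11-12 → 4 rows.

4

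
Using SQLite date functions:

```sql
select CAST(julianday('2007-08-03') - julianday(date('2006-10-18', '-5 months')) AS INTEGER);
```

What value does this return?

442

Adding -5 months to 2006-10-18 gives 2006-05-18.
13 days remain in May 2006 after the 18th (31 − 18).
Full months from June 2006 through July 2007 contribute their day counts.
Then 3 days into August 2007.
Total: 13 + 30 + 31 + 31 + 30 + 31 + 30 + 31 + 31 + 28 + 31 + 30 + 31 + 30 + 31 + 3 = 442.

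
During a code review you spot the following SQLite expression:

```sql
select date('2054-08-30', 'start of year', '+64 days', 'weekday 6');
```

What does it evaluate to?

`start of year` rewinds 2054-08-30 to 2054-01-01.
Applying '+64 days' to 2054-01-01: counting 64 days forward gives 2054-03-06.
`weekday 6` advances to the next Saturday; 2054-03-06 is a Friday, so it moves forward to 2054-03-07.

2054-03-07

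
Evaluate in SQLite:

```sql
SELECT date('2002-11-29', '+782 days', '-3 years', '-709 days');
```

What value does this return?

2000-02-10

Applying '+782 days' to 2002-11-29: counting 782 days forward gives 2005-01-19.
Adding -3 years to 2005-01-19 gives 2002-01-19.
Applying '-709 days' to 2002-01-19: counting 709 days back gives 2000-02-10.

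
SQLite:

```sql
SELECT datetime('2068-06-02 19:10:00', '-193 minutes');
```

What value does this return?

193 minutes = 3h 13m; -193 minutes from 2068-06-02 19:10:00 is 2068-06-02 15:57:00.

2068-06-02 15:57:00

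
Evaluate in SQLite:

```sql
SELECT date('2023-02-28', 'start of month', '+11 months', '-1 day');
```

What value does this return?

`start of month` rewinds 2023-02-28 to 2023-02-01.
Adding +11 months to 2023-02-01 gives 2024-01-01.
Going back 1 day from 2024-01-01 reaches 2023-12-31 (last day of December, 31 days).

2023-12-31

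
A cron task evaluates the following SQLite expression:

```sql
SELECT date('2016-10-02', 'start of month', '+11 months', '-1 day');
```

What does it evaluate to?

2017-08-31

`start of month` rewinds 2016-10-02 to 2016-10-01.
Adding +11 months to 2016-10-01 gives 2017-09-01.
Going back 1 day from 2017-09-01 reaches 2017-08-31 (last day of August, 31 days).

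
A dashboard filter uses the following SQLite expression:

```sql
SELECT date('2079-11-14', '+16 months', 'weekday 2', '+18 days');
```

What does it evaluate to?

Adding +16 months to 2079-11-14 gives 2081-03-14.
`weekday 2` advances to the next Tuesday; 2081-03-14 is a Friday, so it moves forward to 2081-03-18.
March 2081 has 31 days; 13 remain after the 18th, so 14 days reach 2081-04-01.
Advancing 4 more days within April lands on 2081-04-05.

2081-04-05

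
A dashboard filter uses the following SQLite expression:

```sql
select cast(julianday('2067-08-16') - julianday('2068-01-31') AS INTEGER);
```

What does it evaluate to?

15 days remain in August 2067 after the 16th (31 − 16).
September 2067: 30 days.
October 2067: 31 days.
November 2067: 30 days.
December 2067: 31 days.
Then 31 days into January 2068.
Total: 15 + 30 + 31 + 30 + 31 + 31 = 168.
The subtraction is earlier − later, so the result is −168 → -168.

-168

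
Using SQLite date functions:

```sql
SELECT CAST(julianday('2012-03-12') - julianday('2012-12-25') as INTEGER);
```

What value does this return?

-288

19 days remain in March 2012 after the 12th (31 − 12).
Full months from April 2012 through November 2012 contribute their day counts.
Then 25 days into December 2012.
Total: 19 + 30 + 31 + 30 + 31 + 31 + 30 + 31 + 30 + 25 = 288.
The subtraction is earlier − later, so the result is −288 → -288.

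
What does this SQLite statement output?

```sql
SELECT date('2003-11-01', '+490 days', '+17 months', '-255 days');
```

2005-11-23

Applying '+490 days' to 2003-11-01: counting 490 days forward gives 2005-03-05.
Adding +17 months to 2005-03-05 gives 2006-08-05.
Applying '-255 days' to 2006-08-05: counting 255 days back gives 2005-11-23.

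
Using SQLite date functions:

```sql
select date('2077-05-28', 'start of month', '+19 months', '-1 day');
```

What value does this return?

`start of month` rewinds 2077-05-28 to 2077-05-01.
Adding +19 months to 2077-05-01 gives 2078-12-01.
Going back 1 day from 2078-12-01 reaches 2078-11-30 (last day of November, 30 days).

2078-11-30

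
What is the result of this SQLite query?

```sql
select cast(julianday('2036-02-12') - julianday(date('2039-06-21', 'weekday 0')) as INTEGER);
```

`weekday 0` advances to the next Sunday; 2039-06-21 is a Tuesday, so it moves forward to 2039-06-26.
17 days remain in February 2036 after the 12th (29 − 12).
Full months from March 2036 through May 2039 contribute their day counts.
Then 26 days into June 2039.
Total: 17 + 31 + 30 + 31 + 30 + 31 + 31 + 30 + 31 + 30 + 31 + 31 + 28 + 31 + 30 + 31 + 30 + 31 + 31 + 30 + 31 + 30 + 31 + 31 + 28 + 31 + 30 + 31 + 30 + 31 + 31 + 30 + 31 + 30 + 31 + 31 + 28 + 31 + 30 + 31 + 26 = 1230.
The subtraction is earlier − later, so the result is −1230 → -1230.

-1230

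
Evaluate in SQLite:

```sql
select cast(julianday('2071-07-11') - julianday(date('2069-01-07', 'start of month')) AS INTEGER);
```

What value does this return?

`start of month` rewinds 2069-01-07 to 2069-01-01.
30 days remain in January 2069 after the 1st (31 − 1).
Full months from February 2069 through June 2071 contribute their day counts.
Then 11 days into July 2071.
Total: 30 + 28 + 31 + 30 + 31 + 30 + 31 + 31 + 30 + 31 + 30 + 31 + 31 + 28 + 31 + 30 + 31 + 30 + 31 + 31 + 30 + 31 + 30 + 31 + 31 + 28 + 31 + 30 + 31 + 30 + 11 = 921.

921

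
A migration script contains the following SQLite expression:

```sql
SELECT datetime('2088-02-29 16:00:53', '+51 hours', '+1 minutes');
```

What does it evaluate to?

2088-03-02 19:01:53

+51 hours from 2088-02-29 16:00:53 is 2088-03-02 19:00:53 (crosses midnight).
+1 minutes from 2088-03-02 19:00:53 is 2088-03-02 19:01:53.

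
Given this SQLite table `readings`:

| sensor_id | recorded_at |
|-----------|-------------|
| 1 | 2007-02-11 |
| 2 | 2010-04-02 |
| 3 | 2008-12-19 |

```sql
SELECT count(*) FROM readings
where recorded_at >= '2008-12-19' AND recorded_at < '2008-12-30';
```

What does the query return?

Rows in [2008-12-19, 2008-12-30): 2008-12-19 → 1 row.

1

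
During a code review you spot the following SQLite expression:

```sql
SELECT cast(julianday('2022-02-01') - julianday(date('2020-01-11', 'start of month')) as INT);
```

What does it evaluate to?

`start of month` rewinds 2020-01-11 to 2020-01-01.
30 days remain in January 2020 after the 1st (31 − 1).
Full months from February 2020 through January 2022 contribute their day counts.
Then 1 day into February 2022.
Total: 30 + 29 + 31 + 30 + 31 + 30 + 31 + 31 + 30 + 31 + 30 + 31 + 31 + 28 + 31 + 30 + 31 + 30 + 31 + 31 + 30 + 31 + 30 + 31 + 31 + 1 = 762.

762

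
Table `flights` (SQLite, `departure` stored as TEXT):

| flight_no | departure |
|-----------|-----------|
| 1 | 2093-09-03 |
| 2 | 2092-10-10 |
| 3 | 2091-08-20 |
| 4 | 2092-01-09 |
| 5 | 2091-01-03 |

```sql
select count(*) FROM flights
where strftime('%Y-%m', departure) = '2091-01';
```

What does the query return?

1

Rows with year-month 2091-01: 2091-01-03 → 1.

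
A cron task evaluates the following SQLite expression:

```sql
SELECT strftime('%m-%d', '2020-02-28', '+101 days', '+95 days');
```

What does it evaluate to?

09-11

First apply '+101 days', '+95 days': 2020-02-28 → 2020-09-11.
`%m-%d` extracts the month-day: 09-11.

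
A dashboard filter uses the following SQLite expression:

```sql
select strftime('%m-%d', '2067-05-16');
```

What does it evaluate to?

05-16

`%m-%d` extracts the month-day: 05-16.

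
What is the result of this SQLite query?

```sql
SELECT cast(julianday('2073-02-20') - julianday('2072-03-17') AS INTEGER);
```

340

14 days remain in March 2072 after the 17th (31 − 17).
Full months from April 2072 through January 2073 contribute their day counts.
Then 20 days into February 2073.
Total: 14 + 30 + 31 + 30 + 31 + 31 + 30 + 31 + 30 + 31 + 31 + 20 = 340.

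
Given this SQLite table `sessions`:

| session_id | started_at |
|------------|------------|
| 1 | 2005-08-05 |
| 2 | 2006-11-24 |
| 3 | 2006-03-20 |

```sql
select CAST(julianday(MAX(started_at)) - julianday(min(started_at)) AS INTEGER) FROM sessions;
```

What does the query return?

MIN = 2005-08-05, MAX = 2006-11-24.
26 days remain in August 2005 after the 5th (31 − 5).
Full months from September 2005 through October 2006 contribute their day counts.
Then 24 days into November 2006.
Total: 26 + 30 + 31 + 30 + 31 + 31 + 28 + 31 + 30 + 31 + 30 + 31 + 31 + 30 + 31 + 24 = 476.

476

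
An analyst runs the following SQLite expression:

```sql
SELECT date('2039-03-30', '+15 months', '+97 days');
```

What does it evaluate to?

2040-10-05

Adding +15 months to 2039-03-30 gives 2040-06-30.
Applying '+97 days' to 2040-06-30: counting 97 days forward gives 2040-10-05.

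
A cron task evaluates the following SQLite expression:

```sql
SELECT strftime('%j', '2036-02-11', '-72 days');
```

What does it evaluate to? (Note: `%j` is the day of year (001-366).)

335

First apply '-72 days': 2036-02-11 → 2035-12-01.
Day-of-year for 2035-12-01: days since 2035-01-01 inclusive = 335, zero-padded to 335.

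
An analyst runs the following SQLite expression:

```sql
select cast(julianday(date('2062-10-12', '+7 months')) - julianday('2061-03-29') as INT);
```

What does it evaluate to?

774

Adding +7 months to 2062-10-12 gives 2063-05-12.
2 days remain in March 2061 after the 29th (31 − 29).
Full months from April 2061 through April 2063 contribute their day counts.
Then 12 days into May 2063.
Total: 2 + 30 + 31 + 30 + 31 + 31 + 30 + 31 + 30 + 31 + 31 + 28 + 31 + 30 + 31 + 30 + 31 + 31 + 30 + 31 + 30 + 31 + 31 + 28 + 31 + 30 + 12 = 774.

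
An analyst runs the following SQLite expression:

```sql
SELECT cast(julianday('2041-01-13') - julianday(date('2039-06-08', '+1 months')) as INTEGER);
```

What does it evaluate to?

555

Adding +1 month to 2039-06-08 gives 2039-07-08.
23 days remain in July 2039 after the 8th (31 − 8).
Full months from August 2039 through December 2040 contribute their day counts.
Then 13 days into January 2041.
Total: 23 + 31 + 30 + 31 + 30 + 31 + 31 + 29 + 31 + 30 + 31 + 30 + 31 + 31 + 30 + 31 + 30 + 31 + 13 = 555.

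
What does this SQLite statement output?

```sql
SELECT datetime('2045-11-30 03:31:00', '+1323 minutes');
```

1323 minutes = 22h 3m; +1323 minutes from 2045-11-30 03:31:00 is 2045-12-01 01:34:00 (crosses midnight).

2045-12-01 01:34:00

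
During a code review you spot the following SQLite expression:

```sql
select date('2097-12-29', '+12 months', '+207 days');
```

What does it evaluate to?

Adding +12 months to 2097-12-29 gives 2098-12-29.
Applying '+207 days' to 2098-12-29: counting 207 days forward gives 2099-07-24.

2099-07-24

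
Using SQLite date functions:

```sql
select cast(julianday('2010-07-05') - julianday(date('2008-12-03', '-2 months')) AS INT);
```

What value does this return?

Adding -2 months to 2008-12-03 gives 2008-10-03.
28 days remain in October 2008 after the 3rd (31 − 3).
Full months from November 2008 through June 2010 contribute their day counts.
Then 5 days into July 2010.
Total: 28 + 30 + 31 + 31 + 28 + 31 + 30 + 31 + 30 + 31 + 31 + 30 + 31 + 30 + 31 + 31 + 28 + 31 + 30 + 31 + 30 + 5 = 640.

640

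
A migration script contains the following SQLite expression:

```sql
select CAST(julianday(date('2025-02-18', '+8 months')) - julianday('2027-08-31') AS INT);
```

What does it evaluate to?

Adding +8 months to 2025-02-18 gives 2025-10-18.
13 days remain in October 2025 after the 18th (31 − 18).
Full months from November 2025 through July 2027 contribute their day counts.
Then 31 days into August 2027.
Total: 13 + 30 + 31 + 31 + 28 + 31 + 30 + 31 + 30 + 31 + 31 + 30 + 31 + 30 + 31 + 31 + 28 + 31 + 30 + 31 + 30 + 31 + 31 = 682.
The subtraction is earlier − later, so the result is −682 → -682.

-682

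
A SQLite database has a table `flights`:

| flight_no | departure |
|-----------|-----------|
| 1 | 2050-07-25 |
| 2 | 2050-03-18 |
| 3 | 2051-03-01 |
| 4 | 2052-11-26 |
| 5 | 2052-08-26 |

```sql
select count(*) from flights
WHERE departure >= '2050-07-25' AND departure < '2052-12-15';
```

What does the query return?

4

Rows in [2050-07-25, 2052-12-15): 2050-07-25, 2051-03-01, 2052-11-26, 2052-08-26 → 4 rows.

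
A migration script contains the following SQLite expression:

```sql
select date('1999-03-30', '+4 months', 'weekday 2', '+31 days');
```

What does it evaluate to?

Adding +4 months to 1999-03-30 gives 1999-07-30.
`weekday 2` advances to the next Tuesday; 1999-07-30 is a Friday, so it moves forward to 1999-08-03.
August 1999 has 31 days; 28 remain after the 3rd, so 29 days reach 1999-09-01.
Advancing 2 more days within September lands on 1999-09-03.

1999-09-03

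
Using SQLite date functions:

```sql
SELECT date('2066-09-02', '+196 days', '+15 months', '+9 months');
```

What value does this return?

Applying '+196 days' to 2066-09-02: counting 196 days forward gives 2067-03-17.
Adding +15 months to 2067-03-17 gives 2068-06-17.
Adding +9 months to 2068-06-17 gives 2069-03-17.

2069-03-17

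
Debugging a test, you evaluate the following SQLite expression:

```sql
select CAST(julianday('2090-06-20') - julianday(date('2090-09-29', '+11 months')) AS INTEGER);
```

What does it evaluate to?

-435

Adding +11 months to 2090-09-29 gives 2091-08-29.
10 days remain in June 2090 after the 20th (30 − 20).
Full months from July 2090 through July 2091 contribute their day counts.
Then 29 days into August 2091.
Total: 10 + 31 + 31 + 30 + 31 + 30 + 31 + 31 + 28 + 31 + 30 + 31 + 30 + 31 + 29 = 435.
The subtraction is earlier − later, so the result is −435 → -435.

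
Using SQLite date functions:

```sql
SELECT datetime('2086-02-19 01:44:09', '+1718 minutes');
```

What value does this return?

2086-02-20 06:22:09

1718 minutes = 28h 38m; +1718 minutes from 2086-02-19 01:44:09 is 2086-02-20 06:22:09 (crosses midnight).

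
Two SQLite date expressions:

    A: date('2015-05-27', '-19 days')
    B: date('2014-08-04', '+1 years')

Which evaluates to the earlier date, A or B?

A = 2015-05-08.
B = 2015-08-04.
A is earlier.

A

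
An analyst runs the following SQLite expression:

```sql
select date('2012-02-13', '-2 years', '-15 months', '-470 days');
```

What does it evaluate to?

Adding -2 years to 2012-02-13 gives 2010-02-13.
Adding -15 months to 2010-02-13 gives 2008-11-13.
Applying '-470 days' to 2008-11-13: counting 470 days back gives 2007-08-01.

2007-08-01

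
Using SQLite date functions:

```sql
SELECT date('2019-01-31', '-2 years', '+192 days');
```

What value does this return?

2017-08-11

Adding -2 years to 2019-01-31 gives 2017-01-31.
Applying '+192 days' to 2017-01-31: counting 192 days forward gives 2017-08-11.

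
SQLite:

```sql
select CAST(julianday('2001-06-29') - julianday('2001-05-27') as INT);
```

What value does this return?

33

4 days remain in May 2001 after the 27th (31 − 27).
Then 29 days into June 2001.
Total: 4 + 29 = 33.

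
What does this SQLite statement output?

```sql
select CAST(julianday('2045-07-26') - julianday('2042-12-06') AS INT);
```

25 days remain in December 2042 after the 6th (31 − 6).
Full months from January 2043 through June 2045 contribute their day counts.
Then 26 days into July 2045.
Total: 25 + 31 + 28 + 31 + 30 + 31 + 30 + 31 + 31 + 30 + 31 + 30 + 31 + 31 + 29 + 31 + 30 + 31 + 30 + 31 + 31 + 30 + 31 + 30 + 31 + 31 + 28 + 31 + 30 + 31 + 30 + 26 = 963.

963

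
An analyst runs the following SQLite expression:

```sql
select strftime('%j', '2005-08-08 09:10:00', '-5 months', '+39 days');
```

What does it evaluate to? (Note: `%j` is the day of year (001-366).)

First apply '-5 months', '+39 days': 2005-08-08 09:10:00 → 2005-04-16 09:10:00.
Day-of-year for 2005-04-16: days since 2005-01-01 inclusive = 106, zero-padded to 106.

106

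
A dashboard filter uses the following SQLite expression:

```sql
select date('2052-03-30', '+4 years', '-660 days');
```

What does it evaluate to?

Adding +4 years to 2052-03-30 gives 2056-03-30.
Applying '-660 days' to 2056-03-30: counting 660 days back gives 2054-06-09.

2054-06-09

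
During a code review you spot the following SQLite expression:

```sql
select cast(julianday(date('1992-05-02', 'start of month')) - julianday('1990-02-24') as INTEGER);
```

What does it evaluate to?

797

`start of month` rewinds 1992-05-02 to 1992-05-01.
4 days remain in February 1990 after the 24th (28 − 24).
Full months from March 1990 through April 1992 contribute their day counts.
Then 1 day into May 1992.
Total: 4 + 31 + 30 + 31 + 30 + 31 + 31 + 30 + 31 + 30 + 31 + 31 + 28 + 31 + 30 + 31 + 30 + 31 + 31 + 30 + 31 + 30 + 31 + 31 + 29 + 31 + 30 + 1 = 797.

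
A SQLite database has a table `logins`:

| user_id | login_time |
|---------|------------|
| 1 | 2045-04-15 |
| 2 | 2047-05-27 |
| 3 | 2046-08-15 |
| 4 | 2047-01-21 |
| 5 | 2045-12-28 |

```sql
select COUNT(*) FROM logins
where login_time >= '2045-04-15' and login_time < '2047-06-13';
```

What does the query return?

5

Rows in [2045-04-15, 2047-06-13): 2045-04-15, 2047-05-27, 2046-08-15, 2047-01-21, 2045-12-28 → 5 rows.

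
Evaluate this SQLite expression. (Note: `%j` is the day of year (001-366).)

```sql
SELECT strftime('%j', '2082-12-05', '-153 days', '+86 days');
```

272

First apply '-153 days', '+86 days': 2082-12-05 → 2082-09-29.
Day-of-year for 2082-09-29: days since 2082-01-01 inclusive = 272, zero-padded to 272.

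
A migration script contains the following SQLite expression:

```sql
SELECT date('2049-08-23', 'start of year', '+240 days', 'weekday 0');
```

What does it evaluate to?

2049-08-29

`start of year` rewinds 2049-08-23 to 2049-01-01.
Applying '+240 days' to 2049-01-01: counting 240 days forward gives 2049-08-29.
`weekday 0` advances to the next Sunday; 2049-08-29 is already a Sunday, so it stays at 2049-08-29.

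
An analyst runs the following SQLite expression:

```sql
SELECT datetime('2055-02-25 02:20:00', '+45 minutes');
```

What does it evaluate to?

+45 minutes from 2055-02-25 02:20:00 is 2055-02-25 03:05:00.

2055-02-25 03:05:00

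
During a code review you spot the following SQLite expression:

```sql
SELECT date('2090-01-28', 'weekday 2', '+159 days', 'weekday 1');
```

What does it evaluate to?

`weekday 2` advances to the next Tuesday; 2090-01-28 is a Saturday, so it moves forward to 2090-01-31.
Applying '+159 days' to 2090-01-31: counting 159 days forward gives 2090-07-09.
`weekday 1` advances to the next Monday; 2090-07-09 is a Sunday, so it moves forward to 2090-07-10.

2090-07-10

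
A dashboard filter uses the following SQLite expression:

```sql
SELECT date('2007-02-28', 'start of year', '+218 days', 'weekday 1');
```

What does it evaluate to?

2007-08-13

`start of year` rewinds 2007-02-28 to 2007-01-01.
Applying '+218 days' to 2007-01-01: counting 218 days forward gives 2007-08-07.
`weekday 1` advances to the next Monday; 2007-08-07 is a Tuesday, so it moves forward to 2007-08-13.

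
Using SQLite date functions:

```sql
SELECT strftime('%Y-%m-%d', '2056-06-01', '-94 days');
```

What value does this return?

First apply '-94 days': 2056-06-01 → 2056-02-28.
`%Y-%m-%d` extracts the ISO date: 2056-02-28.

2056-02-28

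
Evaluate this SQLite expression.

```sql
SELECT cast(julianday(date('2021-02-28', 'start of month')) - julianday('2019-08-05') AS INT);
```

546

`start of month` rewinds 2021-02-28 to 2021-02-01.
26 days remain in August 2019 after the 5th (31 − 5).
Full months from September 2019 through January 2021 contribute their day counts.
Then 1 day into February 2021.
Total: 26 + 30 + 31 + 30 + 31 + 31 + 29 + 31 + 30 + 31 + 30 + 31 + 31 + 30 + 31 + 30 + 31 + 31 + 1 = 546.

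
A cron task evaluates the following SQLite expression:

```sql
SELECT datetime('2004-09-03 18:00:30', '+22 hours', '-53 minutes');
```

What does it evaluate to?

+22 hours from 2004-09-03 18:00:30 is 2004-09-04 16:00:30 (crosses midnight).
-53 minutes from 2004-09-04 16:00:30 is 2004-09-04 15:07:30.

2004-09-04 15:07:30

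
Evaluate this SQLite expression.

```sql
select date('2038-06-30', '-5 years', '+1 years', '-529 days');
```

Adding -5 years to 2038-06-30 gives 2033-06-30.
Adding +1 year to 2033-06-30 gives 2034-06-30.
Applying '-529 days' to 2034-06-30: counting 529 days back gives 2033-01-17.

2033-01-17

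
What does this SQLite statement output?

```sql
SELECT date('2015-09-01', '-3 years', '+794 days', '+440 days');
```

Adding -3 years to 2015-09-01 gives 2012-09-01.
Applying '+794 days' to 2012-09-01: counting 794 days forward gives 2014-11-04.
Applying '+440 days' to 2014-11-04: counting 440 days forward gives 2016-01-18.

2016-01-18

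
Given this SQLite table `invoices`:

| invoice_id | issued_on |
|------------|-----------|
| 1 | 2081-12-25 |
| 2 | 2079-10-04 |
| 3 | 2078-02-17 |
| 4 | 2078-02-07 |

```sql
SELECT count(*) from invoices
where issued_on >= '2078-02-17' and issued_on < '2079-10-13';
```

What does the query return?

2

Rows in [2078-02-17, 2079-10-13): 2079-10-04, 2078-02-17 → 2 rows.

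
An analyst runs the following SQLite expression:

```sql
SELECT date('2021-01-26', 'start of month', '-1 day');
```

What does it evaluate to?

2020-12-31

`start of month` rewinds 2021-01-26 to 2021-01-01.
Going back 1 day from 2021-01-01 reaches 2020-12-31 (last day of December, 31 days).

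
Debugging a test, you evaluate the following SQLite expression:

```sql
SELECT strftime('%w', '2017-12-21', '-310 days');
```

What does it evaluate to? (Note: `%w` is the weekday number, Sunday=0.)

2

First apply '-310 days': 2017-12-21 → 2017-02-14.
2017-02-14 is a Tuesday; with Sunday=0 that is 2.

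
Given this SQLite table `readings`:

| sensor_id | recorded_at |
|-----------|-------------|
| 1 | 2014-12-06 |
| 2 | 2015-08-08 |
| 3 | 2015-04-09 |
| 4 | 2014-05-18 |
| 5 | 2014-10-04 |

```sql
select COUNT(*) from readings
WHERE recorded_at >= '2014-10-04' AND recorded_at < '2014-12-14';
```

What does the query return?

2

Rows in [2014-10-04, 2014-12-14): 2014-12-06, 2014-10-04 → 2 rows.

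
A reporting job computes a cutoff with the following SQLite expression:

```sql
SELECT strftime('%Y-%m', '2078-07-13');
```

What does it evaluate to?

`%Y-%m` extracts the year-month: 2078-07.

2078-07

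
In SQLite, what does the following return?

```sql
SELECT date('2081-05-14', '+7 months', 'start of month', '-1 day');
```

Adding +7 months to 2081-05-14 gives 2081-12-14.
`start of month` rewinds 2081-12-14 to 2081-12-01.
Going back 1 day from 2081-12-01 reaches 2081-11-30 (last day of November, 30 days).

2081-11-30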